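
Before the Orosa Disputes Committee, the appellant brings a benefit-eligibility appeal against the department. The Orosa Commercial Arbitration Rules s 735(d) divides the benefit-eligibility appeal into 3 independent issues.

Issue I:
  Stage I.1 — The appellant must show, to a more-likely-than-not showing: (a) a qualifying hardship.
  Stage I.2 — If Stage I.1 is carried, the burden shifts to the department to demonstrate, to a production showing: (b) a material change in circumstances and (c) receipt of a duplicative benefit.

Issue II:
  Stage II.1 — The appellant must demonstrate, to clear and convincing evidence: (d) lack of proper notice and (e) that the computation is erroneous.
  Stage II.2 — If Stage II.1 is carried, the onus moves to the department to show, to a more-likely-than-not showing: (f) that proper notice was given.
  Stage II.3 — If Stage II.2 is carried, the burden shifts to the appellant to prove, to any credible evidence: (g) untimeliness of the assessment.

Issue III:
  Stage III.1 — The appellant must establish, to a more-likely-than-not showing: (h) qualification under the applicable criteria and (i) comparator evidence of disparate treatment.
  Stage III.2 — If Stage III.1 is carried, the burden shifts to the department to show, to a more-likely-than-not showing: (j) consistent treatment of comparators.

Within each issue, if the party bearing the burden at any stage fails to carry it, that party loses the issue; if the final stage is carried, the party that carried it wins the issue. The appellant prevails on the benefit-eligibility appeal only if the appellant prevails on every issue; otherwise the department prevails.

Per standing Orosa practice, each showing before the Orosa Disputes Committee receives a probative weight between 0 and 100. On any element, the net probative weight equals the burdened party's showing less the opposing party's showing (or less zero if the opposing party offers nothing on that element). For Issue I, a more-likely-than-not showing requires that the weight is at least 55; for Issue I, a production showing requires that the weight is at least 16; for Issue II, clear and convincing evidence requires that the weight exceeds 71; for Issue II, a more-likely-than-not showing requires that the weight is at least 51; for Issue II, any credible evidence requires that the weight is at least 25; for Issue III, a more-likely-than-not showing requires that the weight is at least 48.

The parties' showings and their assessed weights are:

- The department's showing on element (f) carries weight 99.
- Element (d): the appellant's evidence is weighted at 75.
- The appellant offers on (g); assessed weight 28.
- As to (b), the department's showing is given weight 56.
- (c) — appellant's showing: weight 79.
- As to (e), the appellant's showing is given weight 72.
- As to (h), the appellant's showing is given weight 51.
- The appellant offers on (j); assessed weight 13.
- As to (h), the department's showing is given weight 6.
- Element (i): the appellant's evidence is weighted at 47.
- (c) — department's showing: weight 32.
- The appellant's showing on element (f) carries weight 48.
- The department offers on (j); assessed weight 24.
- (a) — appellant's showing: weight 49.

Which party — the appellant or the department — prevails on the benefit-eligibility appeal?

department

— Issue I —
Stage I.1 — burden on appellant; standard: a more-likely-than-not showing (weight is at least 55).
    (a): 49 < 55 [not met]
  The appellant does not carry Stage I.1.
So the department prevails on this issue.
— Issue II —
Stage II.1 (appellant, clear and convincing evidence, weight exceeds 71): (d) 75 > 71 — meets; (e) 72 > 71 — meets.
  All elements met. The burden passes to the department.
Stage II.2 (department, a more-likely-than-not showing, weight is at least 51): (f) net 99−48=51 ≥ 51 — meets.
  All elements met. The burden passes to the appellant.
Stage II.3 (appellant, any credible evidence, weight is at least 25): (g) 28 ≥ 25 — meets.
  The appellant carries the last stage.
All stages carried — the appellant prevails on this issue.
— Issue III —
At Stage III.1 the appellant must meet a more-likely-than-not showing (weight is at least 48): on (h) the weight is 51 less the opposing 6 gives net 45, which does not reach 48, so (h) does not meet the standard; on (i) the weight is 47, which does not reach 48, so (i) does not meet the standard.
  The appellant does not carry Stage III.1.
The analysis ends at Stage III.1; the department prevails on this issue.
Per-issue: Issue I → department; Issue II → appellant; Issue III → department. The appellant must prevail on every issue; overall, the department prevails.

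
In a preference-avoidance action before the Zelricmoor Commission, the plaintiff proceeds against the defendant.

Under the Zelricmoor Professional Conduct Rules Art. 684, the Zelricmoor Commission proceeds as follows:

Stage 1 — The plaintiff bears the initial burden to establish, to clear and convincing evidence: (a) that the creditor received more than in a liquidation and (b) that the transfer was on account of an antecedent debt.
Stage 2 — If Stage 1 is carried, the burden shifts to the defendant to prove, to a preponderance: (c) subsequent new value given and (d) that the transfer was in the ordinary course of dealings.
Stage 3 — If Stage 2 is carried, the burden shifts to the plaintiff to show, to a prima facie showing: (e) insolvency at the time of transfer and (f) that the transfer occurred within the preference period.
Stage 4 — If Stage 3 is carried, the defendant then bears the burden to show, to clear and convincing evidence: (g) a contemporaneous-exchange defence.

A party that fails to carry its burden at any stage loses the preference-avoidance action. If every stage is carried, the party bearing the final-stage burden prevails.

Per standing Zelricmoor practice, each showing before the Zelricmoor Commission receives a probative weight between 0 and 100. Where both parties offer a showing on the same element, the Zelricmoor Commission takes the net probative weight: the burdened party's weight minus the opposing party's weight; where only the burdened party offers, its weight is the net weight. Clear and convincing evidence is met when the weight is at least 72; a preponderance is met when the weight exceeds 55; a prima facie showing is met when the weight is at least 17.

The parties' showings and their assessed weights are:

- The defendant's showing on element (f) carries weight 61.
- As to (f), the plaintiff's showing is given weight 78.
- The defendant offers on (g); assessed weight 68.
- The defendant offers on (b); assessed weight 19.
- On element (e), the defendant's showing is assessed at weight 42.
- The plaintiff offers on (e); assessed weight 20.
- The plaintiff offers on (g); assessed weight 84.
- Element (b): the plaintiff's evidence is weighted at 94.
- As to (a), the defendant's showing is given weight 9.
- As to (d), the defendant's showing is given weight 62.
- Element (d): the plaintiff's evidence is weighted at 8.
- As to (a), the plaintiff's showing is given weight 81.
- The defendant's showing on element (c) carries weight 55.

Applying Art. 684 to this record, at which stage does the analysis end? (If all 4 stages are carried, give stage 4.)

stage 2

At Stage 1 the plaintiff must meet clear and convincing evidence (weight is at least 72): on (a) the weight is 81 less the opposing 9 gives net 72, which does reach 72, so (a) meets the standard; on (b) the weight is 94 less the opposing 19 gives net 75, which does reach 72, so (b) meets the standard.
  The plaintiff carries Stage 1; the defendant now bears the burden.
At Stage 2 the defendant must meet a preponderance (weight exceeds 55): on (c) the weight is 55, which does not exceed 55, so (c) does not meet the standard; on (d) the weight is 62 less the opposing 8 gives net 54, ≤ 55, so (d) does not meet the standard.
  Not every element is met, so the defendant fails to carry Stage 2.
The plaintiff prevails.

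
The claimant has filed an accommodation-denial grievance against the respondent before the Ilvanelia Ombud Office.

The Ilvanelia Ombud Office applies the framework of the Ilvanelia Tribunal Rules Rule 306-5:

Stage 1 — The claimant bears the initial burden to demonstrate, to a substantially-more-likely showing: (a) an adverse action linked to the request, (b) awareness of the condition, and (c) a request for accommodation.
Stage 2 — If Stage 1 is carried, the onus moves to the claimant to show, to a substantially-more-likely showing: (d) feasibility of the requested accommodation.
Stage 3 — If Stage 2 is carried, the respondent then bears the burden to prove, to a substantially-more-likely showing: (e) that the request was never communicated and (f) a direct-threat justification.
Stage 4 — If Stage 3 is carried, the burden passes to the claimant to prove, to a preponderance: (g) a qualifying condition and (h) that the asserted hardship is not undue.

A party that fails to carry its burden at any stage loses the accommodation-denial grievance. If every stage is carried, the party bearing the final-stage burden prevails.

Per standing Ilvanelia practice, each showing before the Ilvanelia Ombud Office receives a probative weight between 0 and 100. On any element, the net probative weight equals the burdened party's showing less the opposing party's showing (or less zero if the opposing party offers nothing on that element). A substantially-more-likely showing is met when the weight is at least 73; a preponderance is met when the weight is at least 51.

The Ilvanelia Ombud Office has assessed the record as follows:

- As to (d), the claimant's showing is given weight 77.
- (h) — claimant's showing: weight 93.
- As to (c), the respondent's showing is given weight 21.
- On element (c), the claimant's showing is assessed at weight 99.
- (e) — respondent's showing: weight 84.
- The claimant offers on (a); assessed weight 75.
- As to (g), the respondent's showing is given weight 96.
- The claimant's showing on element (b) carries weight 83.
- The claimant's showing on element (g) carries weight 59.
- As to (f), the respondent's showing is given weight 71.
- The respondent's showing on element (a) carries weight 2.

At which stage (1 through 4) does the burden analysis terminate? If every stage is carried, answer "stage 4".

stage 3

At Stage 1 the claimant must meet a substantially-more-likely showing (weight is at least 73): on (a) the weight is 75 less the opposing 2 gives net 73, which does reach 73, so (a) meets the standard; on (b) the weight is 83, which does reach 73, so (b) meets the standard; on (c) the weight is 99 less the opposing 21 gives net 78, which does reach 73, so (c) meets the standard.
  Stage 1 is satisfied; the claimant continues to bear the burden.
At Stage 2 the claimant must meet a substantially-more-likely showing (weight is at least 73): on (d) the weight is 77, ≥ 73, so (d) meets the standard.
  Stage 2 carried; the burden shifts to the respondent.
At Stage 3 the respondent must meet a substantially-more-likely showing (weight is at least 73): on (e) the weight is 84, which does reach 73, so (e) meets the standard; on (f) the weight is 71, which does not reach 73, so (f) does not meet the standard.
  The respondent does not carry Stage 3.
The claimant prevails.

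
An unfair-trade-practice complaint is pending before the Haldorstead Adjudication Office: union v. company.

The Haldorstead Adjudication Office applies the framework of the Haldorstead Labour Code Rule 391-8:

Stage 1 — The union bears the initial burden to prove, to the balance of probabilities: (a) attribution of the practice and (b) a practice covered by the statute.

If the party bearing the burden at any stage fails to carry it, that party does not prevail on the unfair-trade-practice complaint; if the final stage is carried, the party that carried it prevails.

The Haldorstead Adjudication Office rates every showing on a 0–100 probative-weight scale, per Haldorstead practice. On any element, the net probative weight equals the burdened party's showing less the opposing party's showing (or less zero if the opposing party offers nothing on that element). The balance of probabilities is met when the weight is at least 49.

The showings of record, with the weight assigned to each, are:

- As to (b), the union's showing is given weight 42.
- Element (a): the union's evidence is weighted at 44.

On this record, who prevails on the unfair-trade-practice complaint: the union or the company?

Stage 1 — burden on union; standard: the balance of probabilities (weight is at least 49).
    (a): 44 < 49 [not met]
    (b): 42 < 49 [not met]
  Not every element is met, so the union fails to carry Stage 1.
The company prevails.

company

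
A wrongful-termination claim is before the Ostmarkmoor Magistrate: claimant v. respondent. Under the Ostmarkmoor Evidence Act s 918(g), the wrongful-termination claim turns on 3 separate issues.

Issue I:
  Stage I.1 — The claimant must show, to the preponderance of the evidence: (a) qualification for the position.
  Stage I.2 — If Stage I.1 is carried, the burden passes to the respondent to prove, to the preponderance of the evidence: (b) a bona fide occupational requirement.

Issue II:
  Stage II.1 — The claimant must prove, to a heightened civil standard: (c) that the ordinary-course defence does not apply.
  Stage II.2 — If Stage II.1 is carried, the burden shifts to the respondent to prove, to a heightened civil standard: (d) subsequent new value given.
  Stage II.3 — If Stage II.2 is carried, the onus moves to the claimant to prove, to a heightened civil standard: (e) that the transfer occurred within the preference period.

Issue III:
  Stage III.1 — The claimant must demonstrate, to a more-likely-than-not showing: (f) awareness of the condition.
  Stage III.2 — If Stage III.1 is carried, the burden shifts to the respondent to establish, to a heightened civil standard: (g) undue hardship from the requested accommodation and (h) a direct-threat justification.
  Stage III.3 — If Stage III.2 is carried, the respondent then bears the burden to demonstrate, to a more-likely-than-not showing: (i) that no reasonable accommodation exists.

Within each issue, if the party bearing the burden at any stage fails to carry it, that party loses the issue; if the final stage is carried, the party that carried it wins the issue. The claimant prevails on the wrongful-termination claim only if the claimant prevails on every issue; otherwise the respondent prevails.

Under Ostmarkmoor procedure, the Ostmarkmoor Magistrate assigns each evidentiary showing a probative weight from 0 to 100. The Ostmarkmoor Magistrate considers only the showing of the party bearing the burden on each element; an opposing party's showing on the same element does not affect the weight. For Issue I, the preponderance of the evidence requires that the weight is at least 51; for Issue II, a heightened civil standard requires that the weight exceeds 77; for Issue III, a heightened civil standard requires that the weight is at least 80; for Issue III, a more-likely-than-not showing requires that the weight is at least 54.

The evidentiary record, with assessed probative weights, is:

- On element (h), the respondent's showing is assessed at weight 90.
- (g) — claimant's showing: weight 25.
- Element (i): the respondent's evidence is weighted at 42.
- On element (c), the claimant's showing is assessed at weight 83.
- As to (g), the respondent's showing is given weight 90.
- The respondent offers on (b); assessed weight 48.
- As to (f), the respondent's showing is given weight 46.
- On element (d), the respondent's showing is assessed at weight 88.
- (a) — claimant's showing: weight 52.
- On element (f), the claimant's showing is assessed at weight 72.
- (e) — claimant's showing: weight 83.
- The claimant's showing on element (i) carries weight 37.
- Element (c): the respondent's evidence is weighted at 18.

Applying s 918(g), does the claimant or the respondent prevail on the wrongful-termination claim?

claimant

— Issue I —
At Stage I.1 the claimant must meet the preponderance of the evidence (weight is at least 51): on (a) the weight is 52, ≥ 51, so (a) meets the standard.
  Stage I.1 carried; the burden shifts to the respondent.
At Stage I.2 the respondent must meet the preponderance of the evidence (weight is at least 51): on (b) the weight is 48, < 51, so (b) does not meet the standard.
  Stage I.2 not carried; the respondent fails its burden.
The claimant prevails on this issue.
— Issue II —
Stage II.1 (claimant, a heightened civil standard, weight exceeds 77): (c) 83 (respondent's 18 disregarded) > 77 — meets.
  All elements met. The burden passes to the respondent.
Stage II.2 (respondent, a heightened civil standard, weight exceeds 77): (d) 88 > 77 — meets.
  Stage II.2 carried; the burden shifts to the claimant.
Stage II.3 (claimant, a heightened civil standard, weight exceeds 77): (e) 83 > 77 — meets.
  The claimant carries the last stage.
Every stage carried; the claimant prevails on this issue.
— Issue III —
At Stage III.1 the claimant must meet a more-likely-than-not showing (weight is at least 54): on (f) the weight is 72 (the respondent's 46 is given no effect), which does reach 54, so (f) meets the standard.
  The claimant carries Stage III.1; the respondent now bears the burden.
At Stage III.2 the respondent must meet a heightened civil standard (weight is at least 80): on (g) the weight is 90 (the claimant's 25 is given no effect), ≥ 80, so (g) meets the standard; on (h) the weight is 90, which does reach 80, so (h) meets the standard.
  Stage III.2 is satisfied; the respondent continues to bear the burden.
At Stage III.3 the respondent must meet a more-likely-than-not showing (weight is at least 54): on (i) the weight is 42 (the claimant's 37 is given no effect), < 54, so (i) does not meet the standard.
  Not every element is met, so the respondent fails to carry Stage III.3.
The analysis ends at Stage III.3; the claimant prevails on this issue.
Per-issue: Issue I → claimant; Issue II → claimant; Issue III → claimant. The claimant must prevail on every issue; overall, the claimant prevails.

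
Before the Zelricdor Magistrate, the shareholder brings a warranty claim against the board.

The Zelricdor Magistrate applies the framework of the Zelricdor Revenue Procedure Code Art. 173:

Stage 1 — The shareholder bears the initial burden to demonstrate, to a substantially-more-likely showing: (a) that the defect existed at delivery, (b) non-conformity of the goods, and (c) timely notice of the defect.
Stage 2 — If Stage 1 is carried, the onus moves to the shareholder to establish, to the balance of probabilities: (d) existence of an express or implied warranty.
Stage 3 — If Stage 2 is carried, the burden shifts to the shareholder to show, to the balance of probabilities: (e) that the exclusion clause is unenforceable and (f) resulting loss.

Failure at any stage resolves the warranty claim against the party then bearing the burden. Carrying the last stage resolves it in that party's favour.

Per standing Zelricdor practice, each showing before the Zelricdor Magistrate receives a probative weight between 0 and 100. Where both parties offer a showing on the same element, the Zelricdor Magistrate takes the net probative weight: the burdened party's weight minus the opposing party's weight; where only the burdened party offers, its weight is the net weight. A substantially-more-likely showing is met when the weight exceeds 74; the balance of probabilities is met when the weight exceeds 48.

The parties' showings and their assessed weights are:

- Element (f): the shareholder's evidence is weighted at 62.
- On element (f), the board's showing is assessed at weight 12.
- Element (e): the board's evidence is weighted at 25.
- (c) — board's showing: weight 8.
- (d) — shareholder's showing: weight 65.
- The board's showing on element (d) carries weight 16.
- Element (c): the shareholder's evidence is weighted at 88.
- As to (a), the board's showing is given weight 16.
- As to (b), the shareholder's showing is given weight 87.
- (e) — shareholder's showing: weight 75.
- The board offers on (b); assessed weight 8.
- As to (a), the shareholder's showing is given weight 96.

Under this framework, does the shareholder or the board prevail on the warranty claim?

shareholder

Stage 1 (shareholder, a substantially-more-likely showing, weight exceeds 74): (a) net 96−16=80 > 74 — meets; (b) net 87−8=79 > 74 — meets; (c) net 88−8=80 > 74 — meets.
  Stage 1 carried; the burden remains with the shareholder.
Stage 2 (shareholder, the balance of probabilities, weight exceeds 48): (d) net 65−16=49 > 48 — meets.
  Stage 2 carried; the burden remains with the shareholder.
Stage 3 (shareholder, the balance of probabilities, weight exceeds 48): (e) net 75−25=50 > 48 — meets; (f) net 62−12=50 > 48 — meets.
  Stage 3 carried; the final stage is satisfied.
All stages carried — the shareholder prevails.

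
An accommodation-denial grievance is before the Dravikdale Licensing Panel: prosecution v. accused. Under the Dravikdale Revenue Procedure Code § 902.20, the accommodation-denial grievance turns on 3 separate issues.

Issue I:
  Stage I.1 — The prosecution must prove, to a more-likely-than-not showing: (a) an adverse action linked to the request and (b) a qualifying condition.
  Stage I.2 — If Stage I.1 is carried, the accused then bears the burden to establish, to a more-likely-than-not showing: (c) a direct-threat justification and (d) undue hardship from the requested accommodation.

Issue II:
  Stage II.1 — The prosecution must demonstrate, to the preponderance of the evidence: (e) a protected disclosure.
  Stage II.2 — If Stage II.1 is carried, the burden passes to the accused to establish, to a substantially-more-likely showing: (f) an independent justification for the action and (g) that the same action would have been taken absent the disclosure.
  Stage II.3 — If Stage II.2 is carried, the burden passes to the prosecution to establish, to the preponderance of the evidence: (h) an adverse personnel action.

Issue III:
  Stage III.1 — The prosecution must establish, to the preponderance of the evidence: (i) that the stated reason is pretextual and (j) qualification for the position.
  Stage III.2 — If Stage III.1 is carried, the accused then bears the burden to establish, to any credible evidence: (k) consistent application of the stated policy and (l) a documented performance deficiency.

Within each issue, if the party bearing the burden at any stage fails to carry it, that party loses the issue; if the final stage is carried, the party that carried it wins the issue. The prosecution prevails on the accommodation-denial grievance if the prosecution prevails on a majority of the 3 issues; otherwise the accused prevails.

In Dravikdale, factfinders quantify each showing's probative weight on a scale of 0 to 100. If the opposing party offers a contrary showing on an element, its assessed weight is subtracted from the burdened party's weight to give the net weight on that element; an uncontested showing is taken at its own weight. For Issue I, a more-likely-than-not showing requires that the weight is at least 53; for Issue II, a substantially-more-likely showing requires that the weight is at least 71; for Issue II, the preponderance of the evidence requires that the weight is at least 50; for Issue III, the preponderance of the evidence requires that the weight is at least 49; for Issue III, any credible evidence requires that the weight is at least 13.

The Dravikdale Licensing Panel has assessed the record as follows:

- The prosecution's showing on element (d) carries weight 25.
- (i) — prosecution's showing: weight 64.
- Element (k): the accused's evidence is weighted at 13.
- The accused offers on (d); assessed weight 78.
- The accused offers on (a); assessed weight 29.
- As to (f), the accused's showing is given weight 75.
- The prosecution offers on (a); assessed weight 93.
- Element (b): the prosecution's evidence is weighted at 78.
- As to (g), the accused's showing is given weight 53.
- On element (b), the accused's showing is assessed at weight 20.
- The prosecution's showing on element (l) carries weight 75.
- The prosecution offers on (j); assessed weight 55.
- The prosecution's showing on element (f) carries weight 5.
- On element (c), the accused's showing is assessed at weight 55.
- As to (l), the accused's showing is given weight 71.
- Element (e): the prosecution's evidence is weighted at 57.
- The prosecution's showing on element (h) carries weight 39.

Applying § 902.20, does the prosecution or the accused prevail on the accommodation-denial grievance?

prosecution

— Issue I —
At Stage I.1 the prosecution must meet a more-likely-than-not showing (weight is at least 53): on (a) the weight is 93 less the opposing 29 gives net 64, ≥ 53, so (a) meets the standard; on (b) the weight is 78 less the opposing 20 gives net 58, which does reach 53, so (b) meets the standard.
  The prosecution carries Stage I.1; the accused now bears the burden.
At Stage I.2 the accused must meet a more-likely-than-not showing (weight is at least 53): on (c) the weight is 55, ≥ 53, so (c) meets the standard; on (d) the weight is 78 less the opposing 25 gives net 53, ≥ 53, so (d) meets the standard.
  The accused carries the last stage.
All stages carried — the accused prevails on this issue.
— Issue II —
At Stage II.1 the prosecution must meet the preponderance of the evidence (weight is at least 50): on (e) the weight is 57, ≥ 50, so (e) meets the standard.
  All elements met. The burden passes to the accused.
At Stage II.2 the accused must meet a substantially-more-likely showing (weight is at least 71): on (f) the weight is 75 less the opposing 5 gives net 70, < 71, so (f) does not meet the standard; on (g) the weight is 53, which does not reach 71, so (g) does not meet the standard.
  Stage II.2 not carried; the accused fails its burden.
The analysis ends at Stage II.2; the prosecution prevails on this issue.
— Issue III —
Stage III.1 (prosecution, the preponderance of the evidence, weight is at least 49): (i) 64 ≥ 49 — meets; (j) 55 ≥ 49 — meets.
  All elements met. The burden passes to the accused.
Stage III.2 (accused, any credible evidence, weight is at least 13): (k) 13 ≥ 13 — meets; (l) net 71−75=-4 < 13 — fails.
  Stage III.2 not carried; the accused fails its burden.
The prosecution prevails on this issue.
Per-issue: Issue I → accused; Issue II → prosecution; Issue III → prosecution. The prosecution must prevail on a majority of issues; overall, the prosecution prevails.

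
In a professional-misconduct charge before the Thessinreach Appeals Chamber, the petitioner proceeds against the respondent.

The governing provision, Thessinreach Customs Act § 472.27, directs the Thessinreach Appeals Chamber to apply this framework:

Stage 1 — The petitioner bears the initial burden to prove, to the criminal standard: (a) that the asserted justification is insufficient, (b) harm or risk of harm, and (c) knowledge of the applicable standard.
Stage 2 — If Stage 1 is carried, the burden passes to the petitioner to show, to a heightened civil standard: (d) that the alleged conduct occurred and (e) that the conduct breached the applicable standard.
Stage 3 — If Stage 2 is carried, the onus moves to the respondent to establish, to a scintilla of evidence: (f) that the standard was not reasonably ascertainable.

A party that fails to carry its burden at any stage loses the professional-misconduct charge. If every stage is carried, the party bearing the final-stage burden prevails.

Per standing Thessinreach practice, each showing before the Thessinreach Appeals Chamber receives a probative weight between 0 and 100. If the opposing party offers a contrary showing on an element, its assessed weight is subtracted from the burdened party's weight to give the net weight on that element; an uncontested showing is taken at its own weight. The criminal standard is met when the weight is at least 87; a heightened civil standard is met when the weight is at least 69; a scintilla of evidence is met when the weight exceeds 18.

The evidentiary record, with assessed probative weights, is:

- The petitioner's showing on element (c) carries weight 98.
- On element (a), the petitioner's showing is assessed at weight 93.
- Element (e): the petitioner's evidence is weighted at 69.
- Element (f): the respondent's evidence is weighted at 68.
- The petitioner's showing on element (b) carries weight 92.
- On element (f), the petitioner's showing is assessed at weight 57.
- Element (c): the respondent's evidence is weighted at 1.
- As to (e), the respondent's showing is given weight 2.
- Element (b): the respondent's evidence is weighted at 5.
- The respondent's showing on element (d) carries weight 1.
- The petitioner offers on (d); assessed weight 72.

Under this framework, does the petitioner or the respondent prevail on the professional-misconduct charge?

respondent

Stage 1 (petitioner, the criminal standard, weight is at least 87): (a) 93 ≥ 87 — meets; (b) net 92−5=87 ≥ 87 — meets; (c) net 98−1=97 ≥ 87 — meets.
  Stage 1 is satisfied; the petitioner continues to bear the burden.
Stage 2 (petitioner, a heightened civil standard, weight is at least 69): (d) net 72−1=71 ≥ 69 — meets; (e) net 69−2=67 < 69 — fails.
  Not every element is met, so the petitioner fails to carry Stage 2.
The analysis ends at Stage 2; the respondent prevails.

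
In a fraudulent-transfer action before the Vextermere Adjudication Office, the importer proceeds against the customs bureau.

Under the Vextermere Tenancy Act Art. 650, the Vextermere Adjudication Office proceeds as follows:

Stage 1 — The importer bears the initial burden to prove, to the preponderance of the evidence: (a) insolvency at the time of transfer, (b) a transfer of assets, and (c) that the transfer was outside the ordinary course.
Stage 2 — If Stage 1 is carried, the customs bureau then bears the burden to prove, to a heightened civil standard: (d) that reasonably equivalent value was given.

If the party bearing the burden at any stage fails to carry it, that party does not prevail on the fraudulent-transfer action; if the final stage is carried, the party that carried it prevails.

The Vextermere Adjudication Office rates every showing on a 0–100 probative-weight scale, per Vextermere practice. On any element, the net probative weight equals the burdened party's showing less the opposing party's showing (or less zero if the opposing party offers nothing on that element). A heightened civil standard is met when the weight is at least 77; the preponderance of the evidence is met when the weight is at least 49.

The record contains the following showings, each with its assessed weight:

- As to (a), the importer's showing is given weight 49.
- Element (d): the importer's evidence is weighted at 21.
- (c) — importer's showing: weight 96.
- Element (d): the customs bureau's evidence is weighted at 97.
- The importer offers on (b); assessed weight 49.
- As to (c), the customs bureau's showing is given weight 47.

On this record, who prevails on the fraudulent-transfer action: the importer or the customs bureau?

importer

At Stage 1 the importer must meet the preponderance of the evidence (weight is at least 49): on (a) the weight is 49, ≥ 49, so (a) meets the standard; on (b) the weight is 49, ≥ 49, so (b) meets the standard; on (c) the weight is 96 less the opposing 47 gives net 49, ≥ 49, so (c) meets the standard.
  The importer carries Stage 1; the customs bureau now bears the burden.
At Stage 2 the customs bureau must meet a heightened civil standard (weight is at least 77): on (d) the weight is 97 less the opposing 21 gives net 76, which does not reach 77, so (d) does not meet the standard.
  The customs bureau does not carry Stage 2.
So the importer prevails.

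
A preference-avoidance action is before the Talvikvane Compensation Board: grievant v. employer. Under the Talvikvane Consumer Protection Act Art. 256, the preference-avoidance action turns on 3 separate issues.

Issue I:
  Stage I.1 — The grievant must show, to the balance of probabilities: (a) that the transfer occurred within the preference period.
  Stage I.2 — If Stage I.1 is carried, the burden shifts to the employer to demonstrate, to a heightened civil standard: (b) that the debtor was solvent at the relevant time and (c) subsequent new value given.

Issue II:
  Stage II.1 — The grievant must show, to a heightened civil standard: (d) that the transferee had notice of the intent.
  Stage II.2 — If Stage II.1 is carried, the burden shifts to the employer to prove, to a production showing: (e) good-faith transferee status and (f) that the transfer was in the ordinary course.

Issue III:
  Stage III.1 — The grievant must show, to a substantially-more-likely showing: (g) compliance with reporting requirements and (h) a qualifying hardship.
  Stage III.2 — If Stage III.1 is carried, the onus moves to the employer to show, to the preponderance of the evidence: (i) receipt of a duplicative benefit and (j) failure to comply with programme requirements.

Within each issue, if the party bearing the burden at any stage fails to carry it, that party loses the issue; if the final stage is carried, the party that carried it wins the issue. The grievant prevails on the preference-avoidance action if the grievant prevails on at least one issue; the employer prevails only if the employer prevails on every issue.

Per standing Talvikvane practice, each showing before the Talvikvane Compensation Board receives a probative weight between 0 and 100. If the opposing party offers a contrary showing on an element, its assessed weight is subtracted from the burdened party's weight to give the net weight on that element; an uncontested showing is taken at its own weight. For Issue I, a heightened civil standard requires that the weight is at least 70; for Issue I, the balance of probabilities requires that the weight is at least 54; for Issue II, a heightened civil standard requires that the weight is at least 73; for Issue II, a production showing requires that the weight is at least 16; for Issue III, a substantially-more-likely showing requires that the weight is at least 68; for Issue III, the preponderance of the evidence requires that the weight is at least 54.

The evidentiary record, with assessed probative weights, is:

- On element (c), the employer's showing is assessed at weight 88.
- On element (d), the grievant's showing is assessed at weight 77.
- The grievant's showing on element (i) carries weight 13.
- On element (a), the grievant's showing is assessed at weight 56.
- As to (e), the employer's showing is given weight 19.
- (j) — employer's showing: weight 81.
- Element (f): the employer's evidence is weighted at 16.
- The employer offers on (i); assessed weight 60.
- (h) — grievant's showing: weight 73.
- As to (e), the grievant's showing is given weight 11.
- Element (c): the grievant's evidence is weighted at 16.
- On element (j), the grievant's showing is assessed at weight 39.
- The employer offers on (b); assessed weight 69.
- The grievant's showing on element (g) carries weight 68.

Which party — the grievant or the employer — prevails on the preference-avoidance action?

— Issue I —
At Stage I.1 the grievant must meet the balance of probabilities (weight is at least 54): on (a) the weight is 56, ≥ 54, so (a) meets the standard.
  Stage I.1 carried; the burden shifts to the employer.
At Stage I.2 the employer must meet a heightened civil standard (weight is at least 70): on (b) the weight is 69, which does not reach 70, so (b) does not meet the standard; on (c) the weight is 88 less the opposing 16 gives net 72, ≥ 70, so (c) meets the standard.
  The employer does not carry Stage I.2.
So the grievant prevails on this issue.
— Issue II —
At Stage II.1 the grievant must meet a heightened civil standard (weight is at least 73): on (d) the weight is 77, which does reach 73, so (d) meets the standard.
  The grievant carries Stage II.1; the employer now bears the burden.
At Stage II.2 the employer must meet a production showing (weight is at least 16): on (e) the weight is 19 less the opposing 11 gives net 8, which does not reach 16, so (e) does not meet the standard; on (f) the weight is 16, ≥ 16, so (f) meets the standard.
  Not every element is met, so the employer fails to carry Stage II.2.
The analysis ends at Stage II.2; the grievant prevails on this issue.
— Issue III —
At Stage III.1 the grievant must meet a substantially-more-likely showing (weight is at least 68): on (g) the weight is 68, which does reach 68, so (g) meets the standard; on (h) the weight is 73, which does reach 68, so (h) meets the standard.
  Stage III.1 carried; the burden shifts to the employer.
At Stage III.2 the employer must meet the preponderance of the evidence (weight is at least 54): on (i) the weight is 60 less the opposing 13 gives net 47, < 54, so (i) does not meet the standard; on (j) the weight is 81 less the opposing 39 gives net 42, which does not reach 54, so (j) does not meet the standard.
  The employer does not carry Stage III.2.
The analysis ends at Stage III.2; the grievant prevails on this issue.
Per-issue: Issue I → grievant; Issue II → grievant; Issue III → grievant. The grievant must prevail on at least one issue; overall, the grievant prevails.

grievant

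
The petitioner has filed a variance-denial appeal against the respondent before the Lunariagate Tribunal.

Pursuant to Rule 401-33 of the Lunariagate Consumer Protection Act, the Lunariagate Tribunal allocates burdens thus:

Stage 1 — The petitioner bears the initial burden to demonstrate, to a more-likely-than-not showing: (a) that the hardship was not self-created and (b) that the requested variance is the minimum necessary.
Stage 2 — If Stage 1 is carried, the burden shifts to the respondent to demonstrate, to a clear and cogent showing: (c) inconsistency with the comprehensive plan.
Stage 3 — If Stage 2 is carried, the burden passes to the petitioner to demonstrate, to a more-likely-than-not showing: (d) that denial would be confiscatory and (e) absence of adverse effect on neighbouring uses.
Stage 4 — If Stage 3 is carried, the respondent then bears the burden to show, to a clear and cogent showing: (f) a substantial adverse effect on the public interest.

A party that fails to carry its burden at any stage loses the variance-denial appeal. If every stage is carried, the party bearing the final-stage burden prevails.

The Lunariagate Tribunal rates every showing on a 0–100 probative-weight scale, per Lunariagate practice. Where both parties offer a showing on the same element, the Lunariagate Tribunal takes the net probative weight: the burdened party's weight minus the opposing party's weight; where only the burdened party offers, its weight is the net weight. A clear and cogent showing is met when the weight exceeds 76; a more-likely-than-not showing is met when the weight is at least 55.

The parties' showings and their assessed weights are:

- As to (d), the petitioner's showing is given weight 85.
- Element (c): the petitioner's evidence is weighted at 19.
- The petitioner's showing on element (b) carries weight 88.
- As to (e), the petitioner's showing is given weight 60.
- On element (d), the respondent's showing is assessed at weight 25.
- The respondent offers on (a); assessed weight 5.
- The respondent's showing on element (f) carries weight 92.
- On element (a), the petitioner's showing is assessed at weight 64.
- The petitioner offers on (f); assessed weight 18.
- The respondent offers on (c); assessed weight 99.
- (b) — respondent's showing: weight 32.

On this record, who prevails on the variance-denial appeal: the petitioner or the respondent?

petitioner

Stage 1 — burden on petitioner; standard: a more-likely-than-not showing (weight is at least 55).
    (a): 64 − 5 = 59 ≥ 55 [met]
    (b): 88 − 32 = 56 ≥ 55 [met]
  Stage 1 is satisfied; the onus moves to the respondent.
Stage 2 — burden on respondent; standard: a clear and cogent showing (weight exceeds 76).
    (c): 99 − 19 = 80 > 76 [met]
  Stage 2 is satisfied; the onus moves to the petitioner.
Stage 3 — burden on petitioner; standard: a more-likely-than-not showing (weight is at least 55).
    (d): 85 − 25 = 60 ≥ 55 [met]
    (e): 60 ≥ 55 [met]
  Stage 3 carried; the burden shifts to the respondent.
Stage 4 — burden on respondent; standard: a clear and cogent showing (weight exceeds 76).
    (f): 92 − 18 = 74 ≤ 76 [not met]
  Stage 4 not carried; the respondent fails its burden.
The analysis ends at Stage 4; the petitioner prevails.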